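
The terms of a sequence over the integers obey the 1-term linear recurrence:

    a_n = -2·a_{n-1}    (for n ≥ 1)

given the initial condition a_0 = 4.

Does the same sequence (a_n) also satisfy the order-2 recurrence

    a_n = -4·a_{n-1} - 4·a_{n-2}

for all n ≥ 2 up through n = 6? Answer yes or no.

Terms a_0..a_6: 4, -8, 16, -32, 64, -128, 256
n=2: candidate gives 16, actual a_2 = 16 ✓
n=3: candidate gives -32, actual a_3 = -32 ✓
n=4: candidate gives 64, actual a_4 = 64 ✓
n=5: candidate gives -128, actual a_5 = -128 ✓
n=6: candidate gives 256, actual a_6 = 256 ✓

yes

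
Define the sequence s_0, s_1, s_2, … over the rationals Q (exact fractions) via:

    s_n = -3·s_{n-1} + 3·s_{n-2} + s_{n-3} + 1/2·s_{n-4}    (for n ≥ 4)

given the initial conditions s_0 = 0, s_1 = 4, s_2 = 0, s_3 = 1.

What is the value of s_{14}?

s_4 = -3·1 + 3·0 + 1·4 + 1/2·0 = 1
s_5 = -3·1 + 3·1 + 1·0 + 1/2·4 = 2
s_6 = -3·2 + 3·1 + 1·1 + 1/2·0 = -2
s_7 = -3·-2 + 3·2 + 1·1 + 1/2·1 = 27/2
s_8 = -3·27/2 + 3·-2 + 1·2 + 1/2·1 = -44
s_9 = -3·-44 + 3·27/2 + 1·-2 + 1/2·2 = 343/2
s_10 = -3·343/2 + 3·-44 + 1·27/2 + 1/2·-2 = -634
s_11 = -3·-634 + 3·343/2 + 1·-44 + 1/2·27/2 = 9517/4
s_12 = -3·9517/4 + 3·-634 + 1·343/2 + 1/2·-44 = -35561/4
s_13 = -3·-35561/4 + 3·9517/4 + 1·-634 + 1/2·343/2 = 133041/4
s_14 = -3·133041/4 + 3·-35561/4 + 1·9517/4 + 1/2·-634 = -497557/4

-497557/4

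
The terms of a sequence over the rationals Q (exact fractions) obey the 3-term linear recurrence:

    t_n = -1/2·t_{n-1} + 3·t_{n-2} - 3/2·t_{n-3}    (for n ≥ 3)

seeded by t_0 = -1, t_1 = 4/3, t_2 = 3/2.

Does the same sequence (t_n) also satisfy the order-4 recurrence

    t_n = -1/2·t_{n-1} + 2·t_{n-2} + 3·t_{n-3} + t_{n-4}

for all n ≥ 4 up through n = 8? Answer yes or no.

Terms t_0..t_8: -1, 4/3, 3/2, 19/4, 1/8, 191/16, -407/32, 2687/64, -9863/128
n=4: candidate gives 29/8, actual t_4 = 1/8 ✗

no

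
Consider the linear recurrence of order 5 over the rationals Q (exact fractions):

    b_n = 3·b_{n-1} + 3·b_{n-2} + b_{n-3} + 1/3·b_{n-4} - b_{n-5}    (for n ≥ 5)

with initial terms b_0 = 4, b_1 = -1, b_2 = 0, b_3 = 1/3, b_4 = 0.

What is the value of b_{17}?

b_5 = 3·0 + 3·1/3 + 1·0 + 1/3·-1 + -1·4 = -10/3
b_6 = 3·-10/3 + 3·0 + 1·1/3 + 1/3·0 + -1·-1 = -26/3
b_7 = 3·-26/3 + 3·-10/3 + 1·0 + 1/3·1/3 + -1·0 = -323/9
b_8 = 3·-323/9 + 3·-26/3 + 1·-10/3 + 1/3·0 + -1·1/3 = -412/3
b_9 = 3·-412/3 + 3·-323/9 + 1·-26/3 + 1/3·-10/3 + -1·0 = -4765/9
b_10 = 3·-4765/9 + 3·-412/3 + 1·-323/9 + 1/3·-26/3 + -1·-10/3 = -18322/9
b_11 = 3·-18322/9 + 3·-4765/9 + 1·-412/3 + 1/3·-323/9 + -1·-26/3 = -211580/27
b_12 = 3·-211580/27 + 3·-18322/9 + 1·-4765/9 + 1/3·-412/3 + -1·-323/9 = -271400/9
b_13 = 3·-271400/9 + 3·-211580/27 + 1·-18322/9 + 1/3·-4765/9 + -1·-412/3 = -3133363/27
b_14 = 3·-3133363/27 + 3·-271400/9 + 1·-211580/27 + 1/3·-18322/9 + -1·-4765/9 = -4019432/9
b_15 = 3·-4019432/9 + 3·-3133363/27 + 1·-271400/9 + 1/3·-211580/27 + -1·-18322/9 = -139214213/81
b_16 = 3·-139214213/81 + 3·-4019432/9 + 1·-3133363/27 + 1/3·-271400/9 + -1·-211580/27 = -19842476/3
b_17 = 3·-19842476/3 + 3·-139214213/81 + 1·-4019432/9 + 1/3·-3133363/27 + -1·-271400/9 = -2061748846/81

-2061748846/81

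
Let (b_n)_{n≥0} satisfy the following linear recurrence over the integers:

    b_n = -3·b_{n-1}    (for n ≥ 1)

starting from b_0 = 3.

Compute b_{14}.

b_1 = -3·3 = -9
b_2 = -3·-9 = 27
b_3 = -3·27 = -81
b_4 = -3·-81 = 243
b_5 = -3·243 = -729
b_6 = -3·-729 = 2187
b_7 = -3·2187 = -6561
b_8 = -3·-6561 = 19683
b_9 = -3·19683 = -59049
b_10 = -3·-59049 = 177147
b_11 = -3·177147 = -531441
b_12 = -3·-531441 = 1594323
b_13 = -3·1594323 = -4782969
b_14 = -3·-4782969 = 14348907

14348907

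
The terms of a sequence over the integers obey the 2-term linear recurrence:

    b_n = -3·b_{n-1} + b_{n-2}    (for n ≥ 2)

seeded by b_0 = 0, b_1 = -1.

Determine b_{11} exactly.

-141481

b_2 = -3·-1 + 1·0 = 3
b_3 = -3·3 + 1·-1 = -10
b_4 = -3·-10 + 1·3 = 33
b_5 = -3·33 + 1·-10 = -109
b_6 = -3·-109 + 1·33 = 360
b_7 = -3·360 + 1·-109 = -1189
b_8 = -3·-1189 + 1·360 = 3927
b_9 = -3·3927 + 1·-1189 = -12970
b_10 = -3·-12970 + 1·3927 = 42837
b_11 = -3·42837 + 1·-12970 = -141481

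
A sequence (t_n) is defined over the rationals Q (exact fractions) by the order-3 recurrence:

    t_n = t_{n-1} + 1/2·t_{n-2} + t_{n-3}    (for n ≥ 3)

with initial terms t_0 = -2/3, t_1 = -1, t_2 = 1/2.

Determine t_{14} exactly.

-19901/128

t_3 = 1·1/2 + 1/2·-1 + 1·-2/3 = -2/3
t_4 = 1·-2/3 + 1/2·1/2 + 1·-1 = -17/12
t_5 = 1·-17/12 + 1/2·-2/3 + 1·1/2 = -5/4
t_6 = 1·-5/4 + 1/2·-17/12 + 1·-2/3 = -21/8
t_7 = 1·-21/8 + 1/2·-5/4 + 1·-17/12 = -14/3
t_8 = 1·-14/3 + 1/2·-21/8 + 1·-5/4 = -347/48
t_9 = 1·-347/48 + 1/2·-14/3 + 1·-21/8 = -195/16
t_10 = 1·-195/16 + 1/2·-347/48 + 1·-14/3 = -655/32
t_11 = 1·-655/32 + 1/2·-195/16 + 1·-347/48 = -811/24
t_12 = 1·-811/24 + 1/2·-655/32 + 1·-195/16 = -10793/192
t_13 = 1·-10793/192 + 1/2·-811/24 + 1·-655/32 = -5989/64
t_14 = 1·-5989/64 + 1/2·-10793/192 + 1·-811/24 = -19901/128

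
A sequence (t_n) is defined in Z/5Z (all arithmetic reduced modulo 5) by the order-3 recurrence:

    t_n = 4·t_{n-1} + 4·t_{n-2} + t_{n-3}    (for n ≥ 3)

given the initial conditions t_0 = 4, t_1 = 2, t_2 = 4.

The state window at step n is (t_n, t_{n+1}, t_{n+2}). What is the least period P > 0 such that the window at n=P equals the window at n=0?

n=0: window = (4, 2, 4)
n=1: window = (2, 4, 3)
n=2: window = (4, 3, 0)
n=3: window = (3, 0, 1)
n=4: window = (0, 1, 2)
n=5: window = (1, 2, 2)
n=6: window = (2, 2, 2)
n=7: window = (2, 2, 3)
n=8: window = (2, 3, 2)
n=9: window = (3, 2, 2)
n=10: window = (2, 2, 4)
n=11: window = (2, 4, 1)
n=12: window = (4, 1, 2)
n=13: window = (1, 2, 1)
n=14: window = (2, 1, 3)
n=15: window = (1, 3, 3)
n=16: window = (3, 3, 0)
n=17: window = (3, 0, 0)
n=18: window = (0, 0, 3)
n=19: window = (0, 3, 2)
n=20: window = (3, 2, 0)
n=21: window = (2, 0, 1)
n=22: window = (0, 1, 1)
n=23: window = (1, 1, 3)
n=24: window = (1, 3, 2)
n=25: window = (3, 2, 1)
n=26: window = (2, 1, 0)
n=27: window = (1, 0, 1)
n=28: window = (0, 1, 0)
n=29: window = (1, 0, 4)
n=30: window = (0, 4, 2)
n=31: window = (4, 2, 4)
window at n=31 equals window at n=0 → period = 31

31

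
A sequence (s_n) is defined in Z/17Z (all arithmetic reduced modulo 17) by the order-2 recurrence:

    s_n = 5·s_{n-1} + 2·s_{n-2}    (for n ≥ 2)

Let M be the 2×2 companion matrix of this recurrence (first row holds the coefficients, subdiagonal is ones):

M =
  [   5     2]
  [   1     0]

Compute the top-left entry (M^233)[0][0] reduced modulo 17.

5

(M^233)[0][0] is the top entry after applying M 233 times to the unit state (1, 0). Equivalently it is h_{234} for the auxiliary sequence (h_n) obeying the same recurrence with h_1 = 1 and h_i = 0 for 0 ≤ i < 1:
h_2 = 5·1 + 2·0 = 5
h_3 = 5·5 + 2·1 = 10
h_4 = 5·10 + 2·5 = 9
h_5 = 5·9 + 2·10 = 14
h_6 = 5·14 + 2·9 = 3
h_7 = 5·3 + 2·14 = 9
h_8 = 5·9 + 2·3 = 0
h_9 = 5·0 + 2·9 = 1
(h_8, h_9) = (0, 1) = (h_0, h_1), so the sequence has period 8.
234 ≡ 2 (mod 8), hence h_234 = h_2 = 5.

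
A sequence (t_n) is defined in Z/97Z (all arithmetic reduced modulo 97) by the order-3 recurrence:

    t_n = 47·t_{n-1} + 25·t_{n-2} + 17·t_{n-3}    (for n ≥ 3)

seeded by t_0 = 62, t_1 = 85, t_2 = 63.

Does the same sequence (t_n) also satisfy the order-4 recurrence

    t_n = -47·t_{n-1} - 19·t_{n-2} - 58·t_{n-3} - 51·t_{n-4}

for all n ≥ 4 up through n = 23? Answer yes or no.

Terms t_0..t_23: 62, 85, 63, 29, 18, 23, 84, 76, 49, 5, 36, 31, 17, 52, 1, 84, 7, 21, 68, 57, 80, 36, 5, 70
n=4: candidate gives 18, actual t_4 = 18 ✓
n=5: candidate gives 23, actual t_5 = 23 ✓
n=6: candidate gives 84, actual t_6 = 84 ✓
n=7: candidate gives 76, actual t_7 = 76 ✓
n=8: candidate gives 49, actual t_8 = 49 ✓
n=9: candidate gives 5, actual t_9 = 5 ✓
n=10: candidate gives 36, actual t_10 = 36 ✓
n=11: candidate gives 31, actual t_11 = 31 ✓
n=12: candidate gives 17, actual t_12 = 17 ✓
n=13: candidate gives 52, actual t_13 = 52 ✓
n=14: candidate gives 1, actual t_14 = 1 ✓
n=15: candidate gives 84, actual t_15 = 84 ✓
n=16: candidate gives 7, actual t_16 = 7 ✓
n=17: candidate gives 21, actual t_17 = 21 ✓
n=18: candidate gives 68, actual t_18 = 68 ✓
n=19: candidate gives 57, actual t_19 = 57 ✓
n=20: candidate gives 80, actual t_20 = 80 ✓
n=21: candidate gives 36, actual t_21 = 36 ✓
n=22: candidate gives 5, actual t_22 = 5 ✓
n=23: candidate gives 70, actual t_23 = 70 ✓

yes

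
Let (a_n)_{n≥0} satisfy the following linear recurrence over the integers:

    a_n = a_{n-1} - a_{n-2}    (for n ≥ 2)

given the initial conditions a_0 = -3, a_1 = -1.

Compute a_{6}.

-3

a_2 = 1·-1 + -1·-3 = 2
a_3 = 1·2 + -1·-1 = 3
a_4 = 1·3 + -1·2 = 1
a_5 = 1·1 + -1·3 = -2
a_6 = 1·-2 + -1·1 = -3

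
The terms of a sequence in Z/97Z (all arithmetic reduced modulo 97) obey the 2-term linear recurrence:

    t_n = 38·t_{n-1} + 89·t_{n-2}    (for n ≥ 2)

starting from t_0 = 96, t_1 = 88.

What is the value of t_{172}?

35

t_2 = 38·88 + 89·96 = 54
t_3 = 38·54 + 89·88 = 87
t_4 = 38·87 + 89·54 = 61
t_5 = 38·61 + 89·87 = 70
t_6 = 38·70 + 89·61 = 38
t_7 = 38·38 + 89·70 = 11
t_8 = 38·11 + 89·38 = 17
t_9 = 38·17 + 89·11 = 73
t_10 = 38·73 + 89·17 = 19
t_11 = 38·19 + 89·73 = 41
t_12 = 38·41 + 89·19 = 48
t_13 = 38·48 + 89·41 = 41
t_14 = 38·41 + 89·48 = 10
t_15 = 38·10 + 89·41 = 52
t_16 = 38·52 + 89·10 = 53
t_17 = 38·53 + 89·52 = 46
t_18 = 38·46 + 89·53 = 63
t_19 = 38·63 + 89·46 = 86
t_20 = 38·86 + 89·63 = 48
t_21 = 38·48 + 89·86 = 69
t_22 = 38·69 + 89·48 = 7
t_23 = 38·7 + 89·69 = 5
t_24 = 38·5 + 89·7 = 37
t_25 = 38·37 + 89·5 = 8
t_26 = 38·8 + 89·37 = 8
t_27 = 38·8 + 89·8 = 46
t_28 = 38·46 + 89·8 = 35
t_29 = 38·35 + 89·46 = 89
t_30 = 38·89 + 89·35 = 95
t_31 = 38·95 + 89·89 = 85
t_32 = 38·85 + 89·95 = 45
t_33 = 38·45 + 89·85 = 60
t_34 = 38·60 + 89·45 = 77
t_35 = 38·77 + 89·60 = 21
t_36 = 38·21 + 89·77 = 85
t_37 = 38·85 + 89·21 = 55
t_38 = 38·55 + 89·85 = 52
t_39 = 38·52 + 89·55 = 81
t_40 = 38·81 + 89·52 = 43
t_41 = 38·43 + 89·81 = 16
t_42 = 38·16 + 89·43 = 70
t_43 = 38·70 + 89·16 = 10
t_44 = 38·10 + 89·70 = 14
t_45 = 38·14 + 89·10 = 64
t_46 = 38·64 + 89·14 = 89
t_47 = 38·89 + 89·64 = 57
t_48 = 38·57 + 89·89 = 96
t_49 = 38·96 + 89·57 = 88
(t_48, t_49) = (96, 88) = (t_0, t_1), so the sequence has period 48.
172 ≡ 28 (mod 48), hence t_172 = t_28 = 35.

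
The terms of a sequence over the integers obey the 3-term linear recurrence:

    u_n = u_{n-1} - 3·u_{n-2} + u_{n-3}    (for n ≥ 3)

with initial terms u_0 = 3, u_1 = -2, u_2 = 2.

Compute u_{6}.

-26

u_3 = 1·2 + -3·-2 + 1·3 = 11
u_4 = 1·11 + -3·2 + 1·-2 = 3
u_5 = 1·3 + -3·11 + 1·2 = -28
u_6 = 1·-28 + -3·3 + 1·11 = -26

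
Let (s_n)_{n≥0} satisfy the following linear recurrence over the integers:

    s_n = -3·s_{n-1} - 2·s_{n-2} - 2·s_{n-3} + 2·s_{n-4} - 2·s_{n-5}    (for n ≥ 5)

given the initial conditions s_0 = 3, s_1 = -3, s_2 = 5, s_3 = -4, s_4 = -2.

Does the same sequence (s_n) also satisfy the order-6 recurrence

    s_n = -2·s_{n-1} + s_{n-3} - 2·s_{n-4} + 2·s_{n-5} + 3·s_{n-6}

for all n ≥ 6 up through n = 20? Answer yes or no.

no

Terms s_0..s_20: 3, -3, 5, -4, -2, -8, 52, -154, 378, -942, 2498, -6778, 18286, -48938, 130678, -349282, 934494, -2500722, 6690974, -17900386, 47888206
n=6: candidate gives 5, actual s_6 = 52 ✗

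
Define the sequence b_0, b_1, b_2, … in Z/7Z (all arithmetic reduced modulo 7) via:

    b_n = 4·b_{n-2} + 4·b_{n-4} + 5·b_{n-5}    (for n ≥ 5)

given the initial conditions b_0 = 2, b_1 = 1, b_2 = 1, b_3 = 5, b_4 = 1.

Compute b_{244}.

b_5 = 0·1 + 4·5 + 0·1 + 4·1 + 5·2 = 6
b_6 = 0·6 + 4·1 + 0·5 + 4·1 + 5·1 = 6
b_7 = 0·6 + 4·6 + 0·1 + 4·5 + 5·1 = 0
b_8 = 0·0 + 4·6 + 0·6 + 4·1 + 5·5 = 4
b_9 = 0·4 + 4·0 + 0·6 + 4·6 + 5·1 = 1
b_10 = 0·1 + 4·4 + 0·0 + 4·6 + 5·6 = 0
Continuing the recurrence:
  b_11 = 6;  b_12 = 2;  b_13 = 6;  b_14 = 6;  b_15 = 6;  b_16 = 6
  b_17 = 2;  b_18 = 1;  b_19 = 6;  b_20 = 2;  b_21 = 6;  b_22 = 1
  b_23 = 4;  b_24 = 0;  b_25 = 1;  b_26 = 6;  b_27 = 4;  b_28 = 2
  b_29 = 6;  b_30 = 2;  b_31 = 0;  b_32 = 1;  b_33 = 6;  b_34 = 0
  b_35 = 6;  b_36 = 4;  b_37 = 4;  b_38 = 4;  b_39 = 5;  b_40 = 6
  b_41 = 0;  b_42 = 4;  b_43 = 5;  b_44 = 2;  b_45 = 1;  b_46 = 3
  b_47 = 2;  b_48 = 3;  b_49 = 1;  b_50 = 1;  b_51 = 6;  b_52 = 5
  b_53 = 1;  b_54 = 1;  b_55 = 5;  b_56 = 5;  b_57 = 0;  b_58 = 1
  b_59 = 4;  b_60 = 0;  b_61 = 6;  b_62 = 4;  b_63 = 3;  b_64 = 1
  b_65 = 1;  b_66 = 1;  b_67 = 1;  b_68 = 2;  b_69 = 6;  b_70 = 3
  b_71 = 5;  b_72 = 4;  b_73 = 5;  b_74 = 2;  b_75 = 6;  b_76 = 0
  b_77 = 1;  b_78 = 5;  b_79 = 3;  b_80 = 1;  b_81 = 2;  b_82 = 1
  b_83 = 3;  b_84 = 2;  b_85 = 4;  b_86 = 1;  b_87 = 5;  b_88 = 6
  b_89 = 4;  b_90 = 6;  b_91 = 6;  b_92 = 3;  b_93 = 0;  b_94 = 0
  b_95 = 5;  b_96 = 0;  b_97 = 0;  b_98 = 0;  b_99 = 6;  b_100 = 4
  b_101 = 3;  b_102 = 2;  b_103 = 1;  b_104 = 5;  b_105 = 1;  b_106 = 1
  b_107 = 4;  b_108 = 1;  b_109 = 3;  b_110 = 6;  b_111 = 5;  b_112 = 6
  b_113 = 2;  b_114 = 0;  b_115 = 2;  b_116 = 0;  b_117 = 4;  b_118 = 3
  b_119 = 3;  b_120 = 1;  b_121 = 0;  b_122 = 1;  b_123 = 6;  b_124 = 2
  b_125 = 1;  b_126 = 5;  b_127 = 5;  b_128 = 2;  b_129 = 6;  b_130 = 5
  b_131 = 6;  b_132 = 4;  b_133 = 2;  b_134 = 3;  b_135 = 1;  b_136 = 2
  b_137 = 4;  b_138 = 2;  b_139 = 0;  b_140 = 0;  b_141 = 5;  b_142 = 0
  b_143 = 2;  b_144 = 0;  b_145 = 0;  b_146 = 4;  b_147 = 1;  b_148 = 5
  b_149 = 4;  b_150 = 1;  b_151 = 5;  b_152 = 1;  b_153 = 5;  b_154 = 0
  b_155 = 3;  b_156 = 1;  b_157 = 2;  b_158 = 1;  b_159 = 6;  b_160 = 2
  b_161 = 2;  b_162 = 1;  b_163 = 2;  b_164 = 0;  b_165 = 5;  b_166 = 0
  b_167 = 5;  b_168 = 3;  b_169 = 5;  b_170 = 2;  b_171 = 5;  b_172 = 3
  b_173 = 6;  b_174 = 3;  b_175 = 5;  b_176 = 0;  b_177 = 3;  b_178 = 0
  b_179 = 5;  b_180 = 4;  b_181 = 4;  b_182 = 3;  b_183 = 1;  b_184 = 4
  b_185 = 5;  b_186 = 6;  b_187 = 4;  b_188 = 3;  b_189 = 0;  b_190 = 5
  b_191 = 4;  b_192 = 3;  b_193 = 3;  b_194 = 4;  b_195 = 4;  b_196 = 6
  b_197 = 1;  b_198 = 6;  b_199 = 5;  b_200 = 5;  b_201 = 5;  b_202 = 0
  b_203 = 0;  b_204 = 3;  b_205 = 3;  b_206 = 2;  b_207 = 5;  b_208 = 6
  b_209 = 5;  b_210 = 5;  b_211 = 1;  b_212 = 6;  b_213 = 5;  b_214 = 6
  b_215 = 0;  b_216 = 4;  b_217 = 1;  b_218 = 2;  b_219 = 6;  b_220 = 3
  b_221 = 6;  b_222 = 4;  b_223 = 2;  b_224 = 2;  b_225 = 5;  b_226 = 5
  b_227 = 6;  b_228 = 3;  b_229 = 5;  b_230 = 1;  b_231 = 6;  b_232 = 4
  b_233 = 3;  b_234 = 3;  b_235 = 6;  b_236 = 2;  b_237 = 0;  b_238 = 0
  b_239 = 4;  b_240 = 3;  b_241 = 5;  b_242 = 5
b_243 = 0·5 + 4·5 + 0·3 + 4·4 + 5·0 = 1
b_244 = 0·1 + 4·5 + 0·5 + 4·3 + 5·4 = 3

3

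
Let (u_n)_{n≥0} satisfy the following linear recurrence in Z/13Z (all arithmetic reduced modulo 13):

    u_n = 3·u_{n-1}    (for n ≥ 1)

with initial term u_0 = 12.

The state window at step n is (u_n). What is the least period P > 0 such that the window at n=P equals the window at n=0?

n=0: window = (12)
n=1: window = (10)
n=2: window = (4)
n=3: window = (12)
window at n=3 equals window at n=0 → period = 3

3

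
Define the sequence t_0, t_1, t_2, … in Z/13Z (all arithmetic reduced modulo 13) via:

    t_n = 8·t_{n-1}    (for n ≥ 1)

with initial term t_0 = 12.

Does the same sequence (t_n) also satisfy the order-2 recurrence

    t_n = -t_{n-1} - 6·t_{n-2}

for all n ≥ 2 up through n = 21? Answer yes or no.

yes

Terms t_0..t_21: 12, 5, 1, 8, 12, 5, 1, 8, 12, 5, 1, 8, 12, 5, 1, 8, 12, 5, 1, 8, 12, 5
n=2: candidate gives 1, actual t_2 = 1 ✓
n=3: candidate gives 8, actual t_3 = 8 ✓
n=4: candidate gives 12, actual t_4 = 12 ✓
n=5: candidate gives 5, actual t_5 = 5 ✓
n=6: candidate gives 1, actual t_6 = 1 ✓
n=7: candidate gives 8, actual t_7 = 8 ✓
n=8: candidate gives 12, actual t_8 = 12 ✓
n=9: candidate gives 5, actual t_9 = 5 ✓
n=10: candidate gives 1, actual t_10 = 1 ✓
n=11: candidate gives 8, actual t_11 = 8 ✓
n=12: candidate gives 12, actual t_12 = 12 ✓
n=13: candidate gives 5, actual t_13 = 5 ✓
n=14: candidate gives 1, actual t_14 = 1 ✓
n=15: candidate gives 8, actual t_15 = 8 ✓
n=16: candidate gives 12, actual t_16 = 12 ✓
n=17: candidate gives 5, actual t_17 = 5 ✓
n=18: candidate gives 1, actual t_18 = 1 ✓
n=19: candidate gives 8, actual t_19 = 8 ✓
n=20: candidate gives 12, actual t_20 = 12 ✓
n=21: candidate gives 5, actual t_21 = 5 ✓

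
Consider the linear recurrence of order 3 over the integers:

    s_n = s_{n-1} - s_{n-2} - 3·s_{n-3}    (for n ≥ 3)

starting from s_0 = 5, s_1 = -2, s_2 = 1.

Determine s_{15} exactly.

s_3 = 1·1 + -1·-2 + -3·5 = -12
s_4 = 1·-12 + -1·1 + -3·-2 = -7
s_5 = 1·-7 + -1·-12 + -3·1 = 2
s_6 = 1·2 + -1·-7 + -3·-12 = 45
s_7 = 1·45 + -1·2 + -3·-7 = 64
s_8 = 1·64 + -1·45 + -3·2 = 13
s_9 = 1·13 + -1·64 + -3·45 = -186
s_10 = 1·-186 + -1·13 + -3·64 = -391
s_11 = 1·-391 + -1·-186 + -3·13 = -244
s_12 = 1·-244 + -1·-391 + -3·-186 = 705
s_13 = 1·705 + -1·-244 + -3·-391 = 2122
s_14 = 1·2122 + -1·705 + -3·-244 = 2149
s_15 = 1·2149 + -1·2122 + -3·705 = -2088

-2088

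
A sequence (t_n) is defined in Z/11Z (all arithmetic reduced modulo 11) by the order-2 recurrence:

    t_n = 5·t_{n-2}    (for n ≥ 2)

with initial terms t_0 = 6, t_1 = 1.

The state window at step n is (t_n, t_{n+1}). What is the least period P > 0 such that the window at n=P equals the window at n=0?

10

n=0: window = (6, 1)
n=1: window = (1, 8)
n=2: window = (8, 5)
n=3: window = (5, 7)
n=4: window = (7, 3)
n=5: window = (3, 2)
n=6: window = (2, 4)
n=7: window = (4, 10)
n=8: window = (10, 9)
n=9: window = (9, 6)
n=10: window = (6, 1)
window at n=10 equals window at n=0 → period = 10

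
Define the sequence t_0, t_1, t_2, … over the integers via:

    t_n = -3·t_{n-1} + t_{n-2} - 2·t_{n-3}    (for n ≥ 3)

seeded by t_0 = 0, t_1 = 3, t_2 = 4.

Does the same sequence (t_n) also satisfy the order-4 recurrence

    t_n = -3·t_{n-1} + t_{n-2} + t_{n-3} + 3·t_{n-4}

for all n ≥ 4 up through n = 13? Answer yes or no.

no

Terms t_0..t_13: 0, 3, 4, -9, 25, -92, 319, -1099, 3800, -13137, 45409, -156964, 542575, -1875507
n=4: candidate gives 34, actual t_4 = 25 ✗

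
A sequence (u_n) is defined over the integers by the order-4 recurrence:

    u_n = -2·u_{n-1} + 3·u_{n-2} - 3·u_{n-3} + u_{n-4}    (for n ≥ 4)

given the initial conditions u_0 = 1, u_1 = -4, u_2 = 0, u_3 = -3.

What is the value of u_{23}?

-81047157474

u_4 = -2·-3 + 3·0 + -3·-4 + 1·1 = 19
u_5 = -2·19 + 3·-3 + -3·0 + 1·-4 = -51
u_6 = -2·-51 + 3·19 + -3·-3 + 1·0 = 168
u_7 = -2·168 + 3·-51 + -3·19 + 1·-3 = -549
u_8 = -2·-549 + 3·168 + -3·-51 + 1·19 = 1774
u_9 = -2·1774 + 3·-549 + -3·168 + 1·-51 = -5750
u_10 = -2·-5750 + 3·1774 + -3·-549 + 1·168 = 18637
u_11 = -2·18637 + 3·-5750 + -3·1774 + 1·-549 = -60395
u_12 = -2·-60395 + 3·18637 + -3·-5750 + 1·1774 = 195725
u_13 = -2·195725 + 3·-60395 + -3·18637 + 1·-5750 = -634296
u_14 = -2·-634296 + 3·195725 + -3·-60395 + 1·18637 = 2055589
u_15 = -2·2055589 + 3·-634296 + -3·195725 + 1·-60395 = -6661636
u_16 = -2·-6661636 + 3·2055589 + -3·-634296 + 1·195725 = 21588652
u_17 = -2·21588652 + 3·-6661636 + -3·2055589 + 1·-634296 = -69963275
u_18 = -2·-69963275 + 3·21588652 + -3·-6661636 + 1·2055589 = 226733003
u_19 = -2·226733003 + 3·-69963275 + -3·21588652 + 1·-6661636 = -734783423
u_20 = -2·-734783423 + 3·226733003 + -3·-69963275 + 1·21588652 = 2381244332
u_21 = -2·2381244332 + 3·-734783423 + -3·226733003 + 1·-69963275 = -7717001217
u_22 = -2·-7717001217 + 3·2381244332 + -3·-734783423 + 1·226733003 = 25008818702
u_23 = -2·25008818702 + 3·-7717001217 + -3·2381244332 + 1·-734783423 = -81047157474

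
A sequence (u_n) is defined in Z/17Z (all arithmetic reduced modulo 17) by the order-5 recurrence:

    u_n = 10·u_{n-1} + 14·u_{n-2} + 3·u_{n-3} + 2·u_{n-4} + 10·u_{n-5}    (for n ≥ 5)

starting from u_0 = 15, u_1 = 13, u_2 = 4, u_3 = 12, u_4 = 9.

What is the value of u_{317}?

1

u_5 = 10·9 + 14·12 + 3·4 + 2·13 + 10·15 = 4
u_6 = 10·4 + 14·9 + 3·12 + 2·4 + 10·13 = 0
u_7 = 10·0 + 14·4 + 3·9 + 2·12 + 10·4 = 11
u_8 = 10·11 + 14·0 + 3·4 + 2·9 + 10·12 = 5
u_9 = 10·5 + 14·11 + 3·0 + 2·4 + 10·9 = 13
u_10 = 10·13 + 14·5 + 3·11 + 2·0 + 10·4 = 1
Continuing the recurrence:
  u_11 = 8;  u_12 = 15;  u_13 = 1;  u_14 = 2;  u_15 = 3;  u_16 = 1
  u_17 = 6;  u_18 = 12;  u_19 = 12;  u_20 = 15;  u_21 = 2;  u_22 = 10
  u_23 = 11;  u_24 = 15;  u_25 = 12;  u_26 = 12;  u_27 = 13;  u_28 = 15
  u_29 = 15;  u_30 = 16;  u_31 = 0;  u_32 = 4;  u_33 = 13;  u_34 = 11
  u_35 = 5;  u_36 = 13;  u_37 = 10;  u_38 = 7;  u_39 = 12;  u_40 = 1
  u_41 = 9;  u_42 = 16;  u_43 = 9;  u_44 = 4;  u_45 = 4;  u_46 = 7
  u_47 = 10;  u_48 = 2;  u_49 = 8;  u_50 = 5;  u_51 = 3;  u_52 = 7
  u_53 = 10;  u_54 = 8;  u_55 = 8;  u_56 = 11;  u_57 = 13;  u_58 = 16
  u_59 = 12;  u_60 = 9;  u_61 = 0;  u_62 = 1;  u_63 = 0;  u_64 = 16
  u_65 = 15;  u_66 = 2;  u_67 = 16;  u_68 = 10;  u_69 = 10;  u_70 = 0
  u_71 = 1;  u_72 = 16;  u_73 = 5;  u_74 = 3;  u_75 = 14;  u_76 = 1
  u_77 = 11;  u_78 = 1;  u_79 = 4;  u_80 = 8;  u_81 = 1;  u_82 = 8
  u_83 = 0;  u_84 = 1;  u_85 = 14;  u_86 = 10;  u_87 = 5;  u_88 = 13
  u_89 = 13;  u_90 = 11;  u_91 = 16;  u_92 = 4;  u_93 = 11;  u_94 = 9
  u_95 = 7;  u_96 = 6;  u_97 = 9;  u_98 = 0;  u_99 = 10;  u_100 = 5
  u_101 = 13;  u_102 = 14;  u_103 = 0;  u_104 = 5;  u_105 = 15;  u_106 = 4
  u_107 = 14;  u_108 = 13;  u_109 = 10;  u_110 = 6;  u_111 = 1;  u_112 = 1
  u_113 = 5;  u_114 = 9;  u_115 = 4;  u_116 = 6;  u_117 = 10;  u_118 = 9
  u_119 = 6;  u_120 = 13;  u_121 = 15;  u_122 = 9;  u_123 = 16;  u_124 = 9
  u_125 = 8;  u_126 = 14;  u_127 = 10;  u_128 = 5;  u_129 = 15;  u_130 = 1
  u_131 = 4;  u_132 = 5;  u_133 = 2;  u_134 = 16;  u_135 = 0;  u_136 = 8
  u_137 = 12;  u_138 = 12;  u_139 = 13;  u_140 = 10;  u_141 = 14;  u_142 = 4
  u_143 = 4;  u_144 = 16;  u_145 = 16;  u_146 = 0;  u_147 = 14;  u_148 = 5
  u_149 = 13;  u_150 = 11;  u_151 = 12;  u_152 = 4;  u_153 = 11;  u_154 = 14
  u_155 = 15;  u_156 = 14;  u_157 = 12;  u_158 = 6;  u_159 = 15;  u_160 = 6
  u_161 = 10;  u_162 = 4;  u_163 = 16;  u_164 = 0;  u_165 = 10;  u_166 = 1
  u_167 = 1;  u_168 = 10;  u_169 = 1;  u_170 = 0;  u_171 = 5;  u_172 = 15
  u_173 = 16;  u_174 = 4;  u_175 = 13;  u_176 = 8;  u_177 = 14;  u_178 = 0
  u_179 = 14;  u_180 = 5;  u_181 = 14;  u_182 = 1;  u_183 = 11;  u_184 = 10
  u_185 = 12;  u_186 = 10;  u_187 = 7;  u_188 = 2;  u_189 = 0;  u_190 = 2
  u_191 = 4;  u_192 = 6;  u_193 = 6;  u_194 = 7;  u_195 = 13;  u_196 = 9
  u_197 = 8;  u_198 = 13;  u_199 = 8;  u_200 = 9;  u_201 = 7;  u_202 = 3
  u_203 = 12;  u_204 = 9;  u_205 = 14;  u_206 = 4;  u_207 = 11;  u_208 = 6
  u_209 = 4;  u_210 = 16;  u_211 = 7;  u_212 = 3;  u_213 = 6;  u_214 = 8
  u_215 = 7;  u_216 = 4;  u_217 = 0;  u_218 = 0;  u_219 = 4;  u_220 = 16
  u_221 = 1;  u_222 = 8;  u_223 = 14;  u_224 = 4;  u_225 = 14;  u_226 = 9
  u_227 = 15;  u_228 = 7;  u_229 = 1;  u_230 = 5;  u_231 = 1;  u_232 = 9
  u_233 = 4;  u_234 = 2;  u_235 = 2;  u_236 = 3;  u_237 = 9;  u_238 = 12
  u_239 = 7;  u_240 = 2;  u_241 = 15;  u_242 = 7;  u_243 = 12;  u_244 = 14
  u_245 = 5;  u_246 = 4;  u_247 = 8;  u_248 = 10;  u_249 = 0;  u_250 = 1
  u_251 = 11;  u_252 = 3;  u_253 = 15;  u_254 = 6;  u_255 = 5;  u_256 = 6
  u_257 = 4;  u_258 = 12;  u_259 = 9;  u_260 = 9;  u_261 = 14;  u_262 = 0
  u_263 = 4;  u_264 = 3;  u_265 = 0;  u_266 = 7;  u_267 = 2;  u_268 = 11
  u_269 = 2;  u_270 = 7;  u_271 = 1;  u_272 = 3;  u_273 = 9;  u_274 = 16
  u_275 = 10;  u_276 = 10;  u_277 = 13;  u_278 = 14;  u_279 = 5;  u_280 = 14
  u_281 = 4;  u_282 = 1;  u_283 = 3;  u_284 = 15;  u_285 = 3;  u_286 = 2
  u_287 = 4;  u_288 = 1;  u_289 = 7;  u_290 = 11;  u_291 = 1;  u_292 = 6
  u_293 = 12;  u_294 = 10;  u_295 = 7;  u_296 = 13;  u_297 = 2;  u_298 = 6
  u_299 = 3;  u_300 = 12;  u_301 = 8;  u_302 = 0;  u_303 = 10;  u_304 = 8
  u_305 = 16;  u_306 = 8;  u_307 = 8;  u_308 = 16;  u_309 = 0;  u_310 = 16
  u_311 = 15;  u_312 = 10;  u_313 = 8;  u_314 = 8;  u_315 = 4
u_316 = 10·4 + 14·8 + 3·8 + 2·10 + 10·15 = 6
u_317 = 10·6 + 14·4 + 3·8 + 2·8 + 10·10 = 1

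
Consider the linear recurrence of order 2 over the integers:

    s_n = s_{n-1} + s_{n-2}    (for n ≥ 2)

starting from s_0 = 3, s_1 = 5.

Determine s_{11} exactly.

610

s_2 = 1·5 + 1·3 = 8
s_3 = 1·8 + 1·5 = 13
s_4 = 1·13 + 1·8 = 21
s_5 = 1·21 + 1·13 = 34
s_6 = 1·34 + 1·21 = 55
s_7 = 1·55 + 1·34 = 89
s_8 = 1·89 + 1·55 = 144
s_9 = 1·144 + 1·89 = 233
s_10 = 1·233 + 1·144 = 377
s_11 = 1·377 + 1·233 = 610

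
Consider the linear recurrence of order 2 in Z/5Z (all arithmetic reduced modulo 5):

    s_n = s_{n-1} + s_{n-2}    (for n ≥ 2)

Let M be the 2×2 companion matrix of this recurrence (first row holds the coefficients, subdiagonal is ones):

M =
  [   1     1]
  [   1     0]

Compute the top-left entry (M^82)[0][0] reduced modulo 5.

(M^82)[0][0] is the top entry after applying M 82 times to the unit state (1, 0). Equivalently it is h_{83} for the auxiliary sequence (h_n) obeying the same recurrence with h_1 = 1 and h_i = 0 for 0 ≤ i < 1:
h_2 = 1·1 + 1·0 = 1
h_3 = 1·1 + 1·1 = 2
h_4 = 1·2 + 1·1 = 3
h_5 = 1·3 + 1·2 = 0
h_6 = 1·0 + 1·3 = 3
h_7 = 1·3 + 1·0 = 3
h_8 = 1·3 + 1·3 = 1
h_9 = 1·1 + 1·3 = 4
h_10 = 1·4 + 1·1 = 0
h_11 = 1·0 + 1·4 = 4
h_12 = 1·4 + 1·0 = 4
h_13 = 1·4 + 1·4 = 3
h_14 = 1·3 + 1·4 = 2
h_15 = 1·2 + 1·3 = 0
h_16 = 1·0 + 1·2 = 2
h_17 = 1·2 + 1·0 = 2
h_18 = 1·2 + 1·2 = 4
h_19 = 1·4 + 1·2 = 1
h_20 = 1·1 + 1·4 = 0
h_21 = 1·0 + 1·1 = 1
(h_20, h_21) = (0, 1) = (h_0, h_1), so the sequence has period 20.
83 ≡ 3 (mod 20), hence h_83 = h_3 = 2.

2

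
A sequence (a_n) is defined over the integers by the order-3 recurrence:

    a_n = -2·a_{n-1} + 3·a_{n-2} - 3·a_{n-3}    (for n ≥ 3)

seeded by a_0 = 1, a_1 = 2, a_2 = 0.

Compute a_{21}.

a_3 = -2·0 + 3·2 + -3·1 = 3
a_4 = -2·3 + 3·0 + -3·2 = -12
a_5 = -2·-12 + 3·3 + -3·0 = 33
a_6 = -2·33 + 3·-12 + -3·3 = -111
a_7 = -2·-111 + 3·33 + -3·-12 = 357
a_8 = -2·357 + 3·-111 + -3·33 = -1146
a_9 = -2·-1146 + 3·357 + -3·-111 = 3696
a_10 = -2·3696 + 3·-1146 + -3·357 = -11901
a_11 = -2·-11901 + 3·3696 + -3·-1146 = 38328
a_12 = -2·38328 + 3·-11901 + -3·3696 = -123447
a_13 = -2·-123447 + 3·38328 + -3·-11901 = 397581
a_14 = -2·397581 + 3·-123447 + -3·38328 = -1280487
a_15 = -2·-1280487 + 3·397581 + -3·-123447 = 4124058
a_16 = -2·4124058 + 3·-1280487 + -3·397581 = -13282320
a_17 = -2·-13282320 + 3·4124058 + -3·-1280487 = 42778275
a_18 = -2·42778275 + 3·-13282320 + -3·4124058 = -137775684
a_19 = -2·-137775684 + 3·42778275 + -3·-13282320 = 443733153
a_20 = -2·443733153 + 3·-137775684 + -3·42778275 = -1429128183
a_21 = -2·-1429128183 + 3·443733153 + -3·-137775684 = 4602782877

4602782877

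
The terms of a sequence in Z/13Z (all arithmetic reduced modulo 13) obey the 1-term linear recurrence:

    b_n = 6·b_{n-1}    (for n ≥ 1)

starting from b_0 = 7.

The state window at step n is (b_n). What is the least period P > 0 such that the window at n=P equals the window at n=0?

n=0: window = (7)
n=1: window = (3)
n=2: window = (5)
n=3: window = (4)
n=4: window = (11)
n=5: window = (1)
n=6: window = (6)
n=7: window = (10)
n=8: window = (8)
n=9: window = (9)
n=10: window = (2)
n=11: window = (12)
n=12: window = (7)
window at n=12 equals window at n=0 → period = 12

12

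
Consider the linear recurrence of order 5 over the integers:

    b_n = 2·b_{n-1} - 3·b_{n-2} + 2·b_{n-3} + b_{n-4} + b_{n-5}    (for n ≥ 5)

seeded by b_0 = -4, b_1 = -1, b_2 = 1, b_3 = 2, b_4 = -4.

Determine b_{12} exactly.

77

b_5 = 2·-4 + -3·2 + 2·1 + 1·-1 + 1·-4 = -17
b_6 = 2·-17 + -3·-4 + 2·2 + 1·1 + 1·-1 = -18
b_7 = 2·-18 + -3·-17 + 2·-4 + 1·2 + 1·1 = 10
b_8 = 2·10 + -3·-18 + 2·-17 + 1·-4 + 1·2 = 38
b_9 = 2·38 + -3·10 + 2·-18 + 1·-17 + 1·-4 = -11
b_10 = 2·-11 + -3·38 + 2·10 + 1·-18 + 1·-17 = -151
b_11 = 2·-151 + -3·-11 + 2·38 + 1·10 + 1·-18 = -201
b_12 = 2·-201 + -3·-151 + 2·-11 + 1·38 + 1·10 = 77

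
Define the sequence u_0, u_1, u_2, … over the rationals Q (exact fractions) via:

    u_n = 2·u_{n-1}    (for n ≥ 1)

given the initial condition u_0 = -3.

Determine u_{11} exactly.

-6144

u_1 = 2·-3 = -6
u_2 = 2·-6 = -12
u_3 = 2·-12 = -24
u_4 = 2·-24 = -48
u_5 = 2·-48 = -96
u_6 = 2·-96 = -192
u_7 = 2·-192 = -384
u_8 = 2·-384 = -768
u_9 = 2·-768 = -1536
u_10 = 2·-1536 = -3072
u_11 = 2·-3072 = -6144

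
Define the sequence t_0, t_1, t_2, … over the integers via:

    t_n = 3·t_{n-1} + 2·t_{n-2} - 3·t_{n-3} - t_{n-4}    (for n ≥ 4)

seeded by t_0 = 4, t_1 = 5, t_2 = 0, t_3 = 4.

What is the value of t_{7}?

-259

t_4 = 3·4 + 2·0 + -3·5 + -1·4 = -7
t_5 = 3·-7 + 2·4 + -3·0 + -1·5 = -18
t_6 = 3·-18 + 2·-7 + -3·4 + -1·0 = -80
t_7 = 3·-80 + 2·-18 + -3·-7 + -1·4 = -259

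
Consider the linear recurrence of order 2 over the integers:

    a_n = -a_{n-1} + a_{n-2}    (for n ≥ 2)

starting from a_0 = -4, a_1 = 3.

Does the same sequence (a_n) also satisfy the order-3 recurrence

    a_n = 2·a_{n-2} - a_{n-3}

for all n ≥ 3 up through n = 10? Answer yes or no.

yes

Terms a_0..a_10: -4, 3, -7, 10, -17, 27, -44, 71, -115, 186, -301
n=3: candidate gives 10, actual a_3 = 10 ✓
n=4: candidate gives -17, actual a_4 = -17 ✓
n=5: candidate gives 27, actual a_5 = 27 ✓
n=6: candidate gives -44, actual a_6 = -44 ✓
n=7: candidate gives 71, actual a_7 = 71 ✓
n=8: candidate gives -115, actual a_8 = -115 ✓
n=9: candidate gives 186, actual a_9 = 186 ✓
n=10: candidate gives -301, actual a_10 = -301 ✓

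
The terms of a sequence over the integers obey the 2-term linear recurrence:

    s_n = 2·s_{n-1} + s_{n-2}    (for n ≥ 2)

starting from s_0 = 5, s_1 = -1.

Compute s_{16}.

504293

s_2 = 2·-1 + 1·5 = 3
s_3 = 2·3 + 1·-1 = 5
s_4 = 2·5 + 1·3 = 13
s_5 = 2·13 + 1·5 = 31
s_6 = 2·31 + 1·13 = 75
s_7 = 2·75 + 1·31 = 181
s_8 = 2·181 + 1·75 = 437
s_9 = 2·437 + 1·181 = 1055
s_10 = 2·1055 + 1·437 = 2547
s_11 = 2·2547 + 1·1055 = 6149
s_12 = 2·6149 + 1·2547 = 14845
s_13 = 2·14845 + 1·6149 = 35839
s_14 = 2·35839 + 1·14845 = 86523
s_15 = 2·86523 + 1·35839 = 208885
s_16 = 2·208885 + 1·86523 = 504293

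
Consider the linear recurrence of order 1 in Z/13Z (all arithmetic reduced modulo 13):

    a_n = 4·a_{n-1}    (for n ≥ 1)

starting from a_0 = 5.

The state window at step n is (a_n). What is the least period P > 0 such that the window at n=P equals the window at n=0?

6

n=0: window = (5)
n=1: window = (7)
n=2: window = (2)
n=3: window = (8)
n=4: window = (6)
n=5: window = (11)
n=6: window = (5)
window at n=6 equals window at n=0 → period = 6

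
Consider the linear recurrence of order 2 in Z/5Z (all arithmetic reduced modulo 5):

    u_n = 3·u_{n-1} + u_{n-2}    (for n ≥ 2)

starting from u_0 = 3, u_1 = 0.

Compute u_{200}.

2

u_2 = 3·0 + 1·3 = 3
u_3 = 3·3 + 1·0 = 4
u_4 = 3·4 + 1·3 = 0
u_5 = 3·0 + 1·4 = 4
u_6 = 3·4 + 1·0 = 2
u_7 = 3·2 + 1·4 = 0
u_8 = 3·0 + 1·2 = 2
u_9 = 3·2 + 1·0 = 1
u_10 = 3·1 + 1·2 = 0
u_11 = 3·0 + 1·1 = 1
u_12 = 3·1 + 1·0 = 3
u_13 = 3·3 + 1·1 = 0
(u_12, u_13) = (3, 0) = (u_0, u_1), so the sequence has period 12.
200 ≡ 8 (mod 12), hence u_200 = u_8 = 2.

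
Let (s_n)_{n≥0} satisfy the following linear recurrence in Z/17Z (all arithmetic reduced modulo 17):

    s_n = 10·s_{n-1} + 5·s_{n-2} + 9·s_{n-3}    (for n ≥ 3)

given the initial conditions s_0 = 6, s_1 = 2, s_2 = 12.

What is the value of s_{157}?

s_3 = 10·12 + 5·2 + 9·6 = 14
s_4 = 10·14 + 5·12 + 9·2 = 14
s_5 = 10·14 + 5·14 + 9·12 = 12
s_6 = 10·12 + 5·14 + 9·14 = 10
s_7 = 10·10 + 5·12 + 9·14 = 14
s_8 = 10·14 + 5·10 + 9·12 = 9
s_9 = 10·9 + 5·14 + 9·10 = 12
s_10 = 10·12 + 5·9 + 9·14 = 2
s_11 = 10·2 + 5·12 + 9·9 = 8
s_12 = 10·8 + 5·2 + 9·12 = 11
s_13 = 10·11 + 5·8 + 9·2 = 15
s_14 = 10·15 + 5·11 + 9·8 = 5
s_15 = 10·5 + 5·15 + 9·11 = 3
s_16 = 10·3 + 5·5 + 9·15 = 3
s_17 = 10·3 + 5·3 + 9·5 = 5
s_18 = 10·5 + 5·3 + 9·3 = 7
s_19 = 10·7 + 5·5 + 9·3 = 3
s_20 = 10·3 + 5·7 + 9·5 = 8
s_21 = 10·8 + 5·3 + 9·7 = 5
s_22 = 10·5 + 5·8 + 9·3 = 15
s_23 = 10·15 + 5·5 + 9·8 = 9
s_24 = 10·9 + 5·15 + 9·5 = 6
s_25 = 10·6 + 5·9 + 9·15 = 2
s_26 = 10·2 + 5·6 + 9·9 = 12
(s_24, s_25, s_26) = (6, 2, 12) = (s_0, s_1, s_2), so the sequence has period 24.
157 ≡ 13 (mod 24), hence s_157 = s_13 = 15.

15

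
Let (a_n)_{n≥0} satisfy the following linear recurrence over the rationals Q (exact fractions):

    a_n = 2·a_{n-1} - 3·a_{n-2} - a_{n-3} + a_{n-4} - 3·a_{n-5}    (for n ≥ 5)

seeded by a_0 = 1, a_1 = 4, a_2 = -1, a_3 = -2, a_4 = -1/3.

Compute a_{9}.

-39

a_5 = 2·-1/3 + -3·-2 + -1·-1 + 1·4 + -3·1 = 22/3
a_6 = 2·22/3 + -3·-1/3 + -1·-2 + 1·-1 + -3·4 = 14/3
a_7 = 2·14/3 + -3·22/3 + -1·-1/3 + 1·-2 + -3·-1 = -34/3
a_8 = 2·-34/3 + -3·14/3 + -1·22/3 + 1·-1/3 + -3·-2 = -115/3
a_9 = 2·-115/3 + -3·-34/3 + -1·14/3 + 1·22/3 + -3·-1/3 = -39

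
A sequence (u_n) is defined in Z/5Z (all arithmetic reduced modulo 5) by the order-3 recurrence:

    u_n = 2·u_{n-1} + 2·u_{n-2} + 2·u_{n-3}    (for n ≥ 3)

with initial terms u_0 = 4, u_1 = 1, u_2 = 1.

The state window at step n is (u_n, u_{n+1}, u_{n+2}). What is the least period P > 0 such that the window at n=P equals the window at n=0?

24

n=0: window = (4, 1, 1)
n=1: window = (1, 1, 2)
n=2: window = (1, 2, 3)
n=3: window = (2, 3, 2)
n=4: window = (3, 2, 4)
n=5: window = (2, 4, 3)
n=6: window = (4, 3, 3)
n=7: window = (3, 3, 0)
n=8: window = (3, 0, 2)
n=9: window = (0, 2, 0)
n=10: window = (2, 0, 4)
n=11: window = (0, 4, 2)
n=12: window = (4, 2, 2)
n=13: window = (2, 2, 1)
n=14: window = (2, 1, 0)
n=15: window = (1, 0, 1)
n=16: window = (0, 1, 4)
n=17: window = (1, 4, 0)
n=18: window = (4, 0, 0)
n=19: window = (0, 0, 3)
n=20: window = (0, 3, 1)
n=21: window = (3, 1, 3)
n=22: window = (1, 3, 4)
n=23: window = (3, 4, 1)
n=24: window = (4, 1, 1)
window at n=24 equals window at n=0 → period = 24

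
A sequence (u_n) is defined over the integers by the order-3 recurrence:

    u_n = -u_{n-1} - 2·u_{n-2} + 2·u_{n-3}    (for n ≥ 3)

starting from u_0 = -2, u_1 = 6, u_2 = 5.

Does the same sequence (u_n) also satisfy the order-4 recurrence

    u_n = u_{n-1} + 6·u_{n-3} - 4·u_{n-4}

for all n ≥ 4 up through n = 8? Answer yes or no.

yes

Terms u_0..u_8: -2, 6, 5, -21, 23, 29, -117, 105, 187
n=4: candidate gives 23, actual u_4 = 23 ✓
n=5: candidate gives 29, actual u_5 = 29 ✓
n=6: candidate gives -117, actual u_6 = -117 ✓
n=7: candidate gives 105, actual u_7 = 105 ✓
n=8: candidate gives 187, actual u_8 = 187 ✓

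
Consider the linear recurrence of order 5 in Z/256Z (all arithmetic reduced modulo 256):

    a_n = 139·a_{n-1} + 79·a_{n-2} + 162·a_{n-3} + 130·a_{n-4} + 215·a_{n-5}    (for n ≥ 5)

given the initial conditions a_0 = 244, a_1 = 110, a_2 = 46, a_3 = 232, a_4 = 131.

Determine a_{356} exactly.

190

a_5 = 139·131 + 79·232 + 162·46 + 130·110 + 215·244 = 157
a_6 = 139·157 + 79·131 + 162·232 + 130·46 + 215·110 = 58
a_7 = 139·58 + 79·157 + 162·131 + 130·232 + 215·46 = 73
a_8 = 139·73 + 79·58 + 162·157 + 130·131 + 215·232 = 65
a_9 = 139·65 + 79·73 + 162·58 + 130·157 + 215·131 = 69
a_10 = 139·69 + 79·65 + 162·73 + 130·58 + 215·157 = 7
Continuing the recurrence:
  a_11 = 2;  a_12 = 58;  a_13 = 43;  a_14 = 4;  a_15 = 10;  a_16 = 2
  a_17 = 64;  a_18 = 215;  a_19 = 49;  a_20 = 222;  a_21 = 229;  a_22 = 201
  a_23 = 189;  a_24 = 115;  a_25 = 178;  a_26 = 34;  a_27 = 243;  a_28 = 52
  a_29 = 182;  a_30 = 102;  a_31 = 104;  a_32 = 155;  a_33 = 229;  a_34 = 162
  a_35 = 49;  a_36 = 145;  a_37 = 213;  a_38 = 255;  a_39 = 226;  a_40 = 250
  a_41 = 203;  a_42 = 196;  a_43 = 50;  a_44 = 218;  a_45 = 224;  a_46 = 143
  a_47 = 185;  a_48 = 6;  a_49 = 173;  a_50 = 153;  a_51 = 77;  a_52 = 235
  a_53 = 18;  a_54 = 2;  a_55 = 243;  a_56 = 244;  a_57 = 62;  a_58 = 222
  a_59 = 40;  a_60 = 115;  a_61 = 173;  a_62 = 138;  a_63 = 217;  a_64 = 225
  a_65 = 229;  a_66 = 119;  a_67 = 194;  a_68 = 122;  a_69 = 171;  a_70 = 4
  a_71 = 154;  a_72 = 242;  a_73 = 192;  a_74 = 7;  a_75 = 193;  a_76 = 174
  a_77 = 53;  a_78 = 105;  a_79 = 93;  a_80 = 227;  a_81 = 114;  a_82 = 162
  a_83 = 51;  a_84 = 52;  a_85 = 6;  a_86 = 150;  a_87 = 40;  a_88 = 11
  a_89 = 245;  a_90 = 242;  a_91 = 65;  a_92 = 49;  a_93 = 117;  a_94 = 111
  a_95 = 162;  a_96 = 186;  a_97 = 203;  a_98 = 196;  a_99 = 66;  a_100 = 74
  a_101 = 224;  a_102 = 63;  a_103 = 73;  a_104 = 214;  a_105 = 125;  a_106 = 57
  a_107 = 237;  a_108 = 91;  a_109 = 210;  a_110 = 2;  a_111 = 179;  a_112 = 244
  a_113 = 14;  a_114 = 142;  a_115 = 104;  a_116 = 99;  a_117 = 189;  a_118 = 218
  a_119 = 105;  a_120 = 129;  a_121 = 133;  a_122 = 231;  a_123 = 130;  a_124 = 186
  a_125 = 43;  a_126 = 4;  a_127 = 42;  a_128 = 226;  a_129 = 64;  a_130 = 55
  a_131 = 81;  a_132 = 126;  a_133 = 133;  a_134 = 9;  a_135 = 253;  a_136 = 83
  a_137 = 50;  a_138 = 34;  a_139 = 115;  a_140 = 52;  a_141 = 86;  a_142 = 198
  a_143 = 232;  a_144 = 123;  a_145 = 5;  a_146 = 66;  a_147 = 81;  a_148 = 209
  a_149 = 21;  a_150 = 223;  a_151 = 98;  a_152 = 122;  a_153 = 203;  a_154 = 196
  a_155 = 82;  a_156 = 186;  a_157 = 224;  a_158 = 239;  a_159 = 217;  a_160 = 166
  a_161 = 77;  a_162 = 217;  a_163 = 141;  a_164 = 203;  a_165 = 146;  a_166 = 2
  a_167 = 115;  a_168 = 244;  a_169 = 222;  a_170 = 62;  a_171 = 168;  a_172 = 83
  a_173 = 205;  a_174 = 42;  a_175 = 249;  a_176 = 33;  a_177 = 37;  a_178 = 87
  a_179 = 66;  a_180 = 250;  a_181 = 171;  a_182 = 4;  a_183 = 186;  a_184 = 210
  a_185 = 192;  a_186 = 103;  a_187 = 225;  a_188 = 78;  a_189 = 213;  a_190 = 169
  a_191 = 157;  a_192 = 195;  a_193 = 242;  a_194 = 162;  a_195 = 179;  a_196 = 52
  a_197 = 166;  a_198 = 246;  a_199 = 168;  a_200 = 235;  a_201 = 21;  a_202 = 146
  a_203 = 97;  a_204 = 113;  a_205 = 181;  a_206 = 79;  a_207 = 34;  a_208 = 58
  a_209 = 203;  a_210 = 196;  a_211 = 98;  a_212 = 42;  a_213 = 224;  a_214 = 159
  a_215 = 105;  a_216 = 118;  a_217 = 29;  a_218 = 121;  a_219 = 45;  a_220 = 59
  a_221 = 82;  a_222 = 2;  a_223 = 51;  a_224 = 244;  a_225 = 174;  a_226 = 238
  a_227 = 232;  a_228 = 67;  a_229 = 221;  a_230 = 122;  a_231 = 137;  a_232 = 193
  a_233 = 197;  a_234 = 199;  a_235 = 2;  a_236 = 58;  a_237 = 43;  a_238 = 4
  a_239 = 74;  a_240 = 194;  a_241 = 64;  a_242 = 151;  a_243 = 113;  a_244 = 30
  a_245 = 37;  a_246 = 73;  a_247 = 61;  a_248 = 51;  a_249 = 178;  a_250 = 34
  a_251 = 243;  a_252 = 52;  a_253 = 246;  a_254 = 38;  a_255 = 104;  a_256 = 91
  a_257 = 37;  a_258 = 226;  a_259 = 113;  a_260 = 17;  a_261 = 85;  a_262 = 191
  a_263 = 226;  a_264 = 250;  a_265 = 203;  a_266 = 196;  a_267 = 114;  a_268 = 154
  a_269 = 224;  a_270 = 79;  a_271 = 249;  a_272 = 70;  a_273 = 237;  a_274 = 25
  a_275 = 205;  a_276 = 171;  a_277 = 18;  a_278 = 2;  a_279 = 243;  a_280 = 244
  a_281 = 126;  a_282 = 158;  a_283 = 40;  a_284 = 51;  a_285 = 237;  a_286 = 202
  a_287 = 25;  a_288 = 97;  a_289 = 101;  a_290 = 55;  a_291 = 194;  a_292 = 122
  a_293 = 171;  a_294 = 4;  a_295 = 218;  a_296 = 178;  a_297 = 192;  a_298 = 199
  a_299 = 1;  a_300 = 238;  a_301 = 117;  a_302 = 233;  a_303 = 221;  a_304 = 163
  a_305 = 114;  a_306 = 162;  a_307 = 51;  a_308 = 52;  a_309 = 70;  a_310 = 86
  a_311 = 40;  a_312 = 203;  a_313 = 53;  a_314 = 50;  a_315 = 129;  a_316 = 177
  a_317 = 245;  a_318 = 47;  a_319 = 162;  a_320 = 186;  a_321 = 203;  a_322 = 196
  a_323 = 130;  a_324 = 10;  a_325 = 224;  a_326 = 255;  a_327 = 137;  a_328 = 22
  a_329 = 189;  a_330 = 185;  a_331 = 109;  a_332 = 27;  a_333 = 210;  a_334 = 2
  a_335 = 179;  a_336 = 244;  a_337 = 78;  a_338 = 78;  a_339 = 104;  a_340 = 35
  a_341 = 253;  a_342 = 26;  a_343 = 169;  a_344 = 1;  a_345 = 5;  a_346 = 167
  a_347 = 130;  a_348 = 186;  a_349 = 43;  a_350 = 4;  a_351 = 106;  a_352 = 162
  a_353 = 64;  a_354 = 247
a_355 = 139·247 + 79·64 + 162·162 + 130·106 + 215·4 = 145
a_356 = 139·145 + 79·247 + 162·64 + 130·162 + 215·106 = 190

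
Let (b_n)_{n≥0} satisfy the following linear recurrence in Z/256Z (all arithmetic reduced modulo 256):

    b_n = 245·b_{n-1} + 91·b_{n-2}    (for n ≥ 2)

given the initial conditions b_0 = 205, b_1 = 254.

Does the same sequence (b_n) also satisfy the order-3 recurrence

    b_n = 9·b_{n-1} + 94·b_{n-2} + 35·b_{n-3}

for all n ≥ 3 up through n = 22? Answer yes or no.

no

Terms b_0..b_22: 205, 254, 245, 195, 182, 127, 61, 134, 237, 115, 78, 135, 237, 206, 101, 227, 38, 15, 221, 214, 93, 19, 62
n=3: candidate gives 232, actual b_3 = 195 ✗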